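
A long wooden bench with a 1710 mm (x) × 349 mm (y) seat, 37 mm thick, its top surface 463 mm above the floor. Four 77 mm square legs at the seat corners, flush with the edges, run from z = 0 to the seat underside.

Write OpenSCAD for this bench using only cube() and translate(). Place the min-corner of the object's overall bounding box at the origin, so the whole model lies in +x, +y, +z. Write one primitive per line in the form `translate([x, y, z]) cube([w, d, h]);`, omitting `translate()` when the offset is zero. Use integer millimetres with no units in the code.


translate([0, 0, 426]) cube([1710, 349, 37]);
cube([77, 77, 426]);
translate([0, 272, 0]) cube([77, 77, 426]);
translate([1633, 0, 0]) cube([77, 77, 426]);
translate([1633, 272, 0]) cube([77, 77, 426]);


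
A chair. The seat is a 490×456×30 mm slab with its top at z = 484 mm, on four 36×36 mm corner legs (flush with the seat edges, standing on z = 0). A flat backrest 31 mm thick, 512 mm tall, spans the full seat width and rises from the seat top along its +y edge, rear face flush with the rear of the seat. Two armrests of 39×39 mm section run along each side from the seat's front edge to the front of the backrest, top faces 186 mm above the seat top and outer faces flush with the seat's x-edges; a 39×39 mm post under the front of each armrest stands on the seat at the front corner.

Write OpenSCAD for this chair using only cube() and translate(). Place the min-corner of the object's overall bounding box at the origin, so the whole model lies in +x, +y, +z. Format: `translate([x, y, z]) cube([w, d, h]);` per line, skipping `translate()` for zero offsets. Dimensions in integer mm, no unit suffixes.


translate([0, 0, 454]) cube([490, 456, 30]);
cube([36, 36, 454]);
translate([454, 0, 0]) cube([36, 36, 454]);
translate([0, 420, 0]) cube([36, 36, 454]);
translate([454, 420, 0]) cube([36, 36, 454]);
translate([0, 425, 484]) cube([490, 31, 512]);
translate([0, 0, 631]) cube([39, 425, 39]);
translate([451, 0, 631]) cube([39, 425, 39]);
translate([0, 0, 484]) cube([39, 39, 147]);
translate([451, 0, 484]) cube([39, 39, 147]);


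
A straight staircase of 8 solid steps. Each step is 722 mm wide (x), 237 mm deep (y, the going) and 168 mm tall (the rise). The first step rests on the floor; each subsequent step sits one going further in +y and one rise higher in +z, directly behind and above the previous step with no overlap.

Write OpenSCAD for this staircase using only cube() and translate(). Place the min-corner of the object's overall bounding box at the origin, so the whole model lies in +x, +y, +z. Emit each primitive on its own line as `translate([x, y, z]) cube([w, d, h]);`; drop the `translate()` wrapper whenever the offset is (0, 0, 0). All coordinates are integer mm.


cube([722, 237, 168]);
translate([0, 237, 168]) cube([722, 237, 168]);
translate([0, 474, 336]) cube([722, 237, 168]);
translate([0, 711, 504]) cube([722, 237, 168]);
translate([0, 948, 672]) cube([722, 237, 168]);
translate([0, 1185, 840]) cube([722, 237, 168]);
translate([0, 1422, 1008]) cube([722, 237, 168]);
translate([0, 1659, 1176]) cube([722, 237, 168]);


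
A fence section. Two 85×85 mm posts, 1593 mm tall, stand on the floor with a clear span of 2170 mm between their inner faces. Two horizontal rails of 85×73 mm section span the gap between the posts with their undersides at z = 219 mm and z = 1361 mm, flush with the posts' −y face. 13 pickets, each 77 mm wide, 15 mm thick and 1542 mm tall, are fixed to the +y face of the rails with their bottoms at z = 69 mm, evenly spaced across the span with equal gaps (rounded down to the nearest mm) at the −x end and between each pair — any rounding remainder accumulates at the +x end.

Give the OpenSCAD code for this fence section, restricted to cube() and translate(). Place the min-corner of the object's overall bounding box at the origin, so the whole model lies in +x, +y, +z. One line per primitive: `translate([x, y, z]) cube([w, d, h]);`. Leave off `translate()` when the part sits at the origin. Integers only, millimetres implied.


cube([85, 85, 1593]);
translate([2255, 0, 0]) cube([85, 85, 1593]);
translate([85, 0, 219]) cube([2170, 85, 73]);
translate([85, 0, 1361]) cube([2170, 85, 73]);
translate([168, 85, 69]) cube([77, 15, 1542]);
translate([328, 85, 69]) cube([77, 15, 1542]);
translate([488, 85, 69]) cube([77, 15, 1542]);
translate([648, 85, 69]) cube([77, 15, 1542]);
translate([808, 85, 69]) cube([77, 15, 1542]);
translate([968, 85, 69]) cube([77, 15, 1542]);
translate([1128, 85, 69]) cube([77, 15, 1542]);
translate([1288, 85, 69]) cube([77, 15, 1542]);
translate([1448, 85, 69]) cube([77, 15, 1542]);
translate([1608, 85, 69]) cube([77, 15, 1542]);
translate([1768, 85, 69]) cube([77, 15, 1542]);
translate([1928, 85, 69]) cube([77, 15, 1542]);
translate([2088, 85, 69]) cube([77, 15, 1542]);


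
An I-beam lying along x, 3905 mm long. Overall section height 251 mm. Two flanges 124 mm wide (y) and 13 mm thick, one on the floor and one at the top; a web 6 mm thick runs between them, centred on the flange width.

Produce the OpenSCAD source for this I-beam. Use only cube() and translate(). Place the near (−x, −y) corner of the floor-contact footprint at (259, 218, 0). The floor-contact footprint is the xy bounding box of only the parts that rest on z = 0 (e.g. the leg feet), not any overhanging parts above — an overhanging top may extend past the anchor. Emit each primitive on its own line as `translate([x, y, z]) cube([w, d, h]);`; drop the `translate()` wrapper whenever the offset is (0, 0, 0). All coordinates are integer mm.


translate([259, 218, 0]) cube([3905, 124, 13]);
translate([259, 277, 13]) cube([3905, 6, 225]);
translate([259, 218, 238]) cube([3905, 124, 13]);


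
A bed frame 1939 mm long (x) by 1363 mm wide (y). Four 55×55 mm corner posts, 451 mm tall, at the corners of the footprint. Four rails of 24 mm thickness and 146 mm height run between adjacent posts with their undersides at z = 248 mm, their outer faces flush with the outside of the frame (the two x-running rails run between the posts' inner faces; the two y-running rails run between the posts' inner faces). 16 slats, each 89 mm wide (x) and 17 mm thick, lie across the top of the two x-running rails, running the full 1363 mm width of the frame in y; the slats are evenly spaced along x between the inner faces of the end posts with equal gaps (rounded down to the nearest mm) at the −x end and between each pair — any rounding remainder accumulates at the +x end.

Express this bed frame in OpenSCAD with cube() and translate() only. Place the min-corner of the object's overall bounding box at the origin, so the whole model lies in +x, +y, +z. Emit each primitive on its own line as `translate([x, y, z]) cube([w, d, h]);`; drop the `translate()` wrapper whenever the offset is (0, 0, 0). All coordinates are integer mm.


// slat z = rail_z + rail_h = 248 + 146 = 394
// slat gap = ⌊(1829 − 16·89) / 17⌋ = 23
cube([55, 55, 451]);
translate([0, 1308, 0]) cube([55, 55, 451]);
translate([1884, 0, 0]) cube([55, 55, 451]);
translate([1884, 1308, 0]) cube([55, 55, 451]);
translate([55, 0, 248]) cube([1829, 24, 146]);
translate([55, 1339, 248]) cube([1829, 24, 146]);
translate([0, 55, 248]) cube([24, 1253, 146]);
translate([1915, 55, 248]) cube([24, 1253, 146]);
translate([78, 0, 394]) cube([89, 1363, 17]);
translate([190, 0, 394]) cube([89, 1363, 17]);
translate([302, 0, 394]) cube([89, 1363, 17]);
translate([414, 0, 394]) cube([89, 1363, 17]);
translate([526, 0, 394]) cube([89, 1363, 17]);
translate([638, 0, 394]) cube([89, 1363, 17]);
translate([750, 0, 394]) cube([89, 1363, 17]);
translate([862, 0, 394]) cube([89, 1363, 17]);
translate([974, 0, 394]) cube([89, 1363, 17]);
translate([1086, 0, 394]) cube([89, 1363, 17]);
translate([1198, 0, 394]) cube([89, 1363, 17]);
translate([1310, 0, 394]) cube([89, 1363, 17]);
translate([1422, 0, 394]) cube([89, 1363, 17]);
translate([1534, 0, 394]) cube([89, 1363, 17]);
translate([1646, 0, 394]) cube([89, 1363, 17]);
translate([1758, 0, 394]) cube([89, 1363, 17]);


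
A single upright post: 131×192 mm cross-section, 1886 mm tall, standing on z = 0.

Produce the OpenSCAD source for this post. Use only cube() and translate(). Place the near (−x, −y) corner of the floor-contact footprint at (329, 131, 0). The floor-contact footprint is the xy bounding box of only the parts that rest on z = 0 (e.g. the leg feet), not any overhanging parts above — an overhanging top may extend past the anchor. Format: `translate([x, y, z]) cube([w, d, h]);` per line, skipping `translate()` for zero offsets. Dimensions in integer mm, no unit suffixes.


translate([329, 131, 0]) cube([131, 192, 1886]);


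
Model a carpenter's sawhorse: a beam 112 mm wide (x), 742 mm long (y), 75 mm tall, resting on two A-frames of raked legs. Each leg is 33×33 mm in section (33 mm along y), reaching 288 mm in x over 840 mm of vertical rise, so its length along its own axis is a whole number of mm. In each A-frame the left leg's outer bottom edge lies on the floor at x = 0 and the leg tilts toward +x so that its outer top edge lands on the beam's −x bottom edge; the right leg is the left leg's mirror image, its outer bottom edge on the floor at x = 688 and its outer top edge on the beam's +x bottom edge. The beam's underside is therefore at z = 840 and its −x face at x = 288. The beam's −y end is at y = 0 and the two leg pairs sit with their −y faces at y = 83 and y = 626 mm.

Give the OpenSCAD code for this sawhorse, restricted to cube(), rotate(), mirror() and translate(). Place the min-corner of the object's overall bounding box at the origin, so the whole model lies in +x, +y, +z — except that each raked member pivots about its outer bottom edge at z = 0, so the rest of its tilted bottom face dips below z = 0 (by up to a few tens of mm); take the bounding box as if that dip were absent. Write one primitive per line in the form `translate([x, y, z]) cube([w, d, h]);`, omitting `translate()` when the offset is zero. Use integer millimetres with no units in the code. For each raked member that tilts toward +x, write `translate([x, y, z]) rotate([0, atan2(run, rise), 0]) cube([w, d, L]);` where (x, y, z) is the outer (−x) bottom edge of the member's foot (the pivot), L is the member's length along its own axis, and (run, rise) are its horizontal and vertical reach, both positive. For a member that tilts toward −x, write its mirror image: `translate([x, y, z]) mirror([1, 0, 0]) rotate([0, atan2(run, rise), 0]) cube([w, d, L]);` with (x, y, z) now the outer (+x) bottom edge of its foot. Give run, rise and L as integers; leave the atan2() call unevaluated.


// leg length = √(288² + 840²) = 888
// right-leg outer foot x = 2·288 + 112 = 688
// beam min-corner = (288, 0, 840)
translate([288, 0, 840]) cube([112, 742, 75]);
translate([0, 83, 0]) rotate([0, atan2(288, 840), 0]) cube([33, 33, 888]);
translate([688, 83, 0]) mirror([1, 0, 0]) rotate([0, atan2(288, 840), 0]) cube([33, 33, 888]);
translate([0, 626, 0]) rotate([0, atan2(288, 840), 0]) cube([33, 33, 888]);
translate([688, 626, 0]) mirror([1, 0, 0]) rotate([0, atan2(288, 840), 0]) cube([33, 33, 888]);


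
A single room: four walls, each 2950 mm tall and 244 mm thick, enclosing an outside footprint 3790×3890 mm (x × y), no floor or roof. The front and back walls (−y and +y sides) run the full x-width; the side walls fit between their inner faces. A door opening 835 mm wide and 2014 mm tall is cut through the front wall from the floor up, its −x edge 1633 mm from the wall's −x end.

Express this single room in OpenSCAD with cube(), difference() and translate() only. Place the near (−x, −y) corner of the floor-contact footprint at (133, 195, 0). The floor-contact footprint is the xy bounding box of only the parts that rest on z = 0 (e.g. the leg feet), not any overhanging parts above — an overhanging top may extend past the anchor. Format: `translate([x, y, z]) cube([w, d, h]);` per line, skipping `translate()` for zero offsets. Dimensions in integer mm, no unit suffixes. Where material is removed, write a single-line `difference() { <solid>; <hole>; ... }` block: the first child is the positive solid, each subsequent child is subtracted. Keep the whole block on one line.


difference() { translate([133, 195, 0]) cube([3790, 244, 2950]); translate([1766, 195, 0]) cube([835, 244, 2014]); }
translate([133, 3841, 0]) cube([3790, 244, 2950]);
translate([133, 439, 0]) cube([244, 3402, 2950]);
translate([3679, 439, 0]) cube([244, 3402, 2950]);


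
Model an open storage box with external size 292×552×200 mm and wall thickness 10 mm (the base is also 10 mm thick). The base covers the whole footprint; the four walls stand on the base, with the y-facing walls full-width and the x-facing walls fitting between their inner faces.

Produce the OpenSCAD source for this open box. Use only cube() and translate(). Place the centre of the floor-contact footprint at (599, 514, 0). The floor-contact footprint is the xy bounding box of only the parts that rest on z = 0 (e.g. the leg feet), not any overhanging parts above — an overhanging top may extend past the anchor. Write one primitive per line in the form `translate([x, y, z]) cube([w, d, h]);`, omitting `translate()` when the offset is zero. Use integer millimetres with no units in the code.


translate([453, 238, 0]) cube([292, 552, 10]);
translate([453, 238, 10]) cube([292, 10, 190]);
translate([453, 780, 10]) cube([292, 10, 190]);
translate([453, 248, 10]) cube([10, 532, 190]);
translate([735, 248, 10]) cube([10, 532, 190]);


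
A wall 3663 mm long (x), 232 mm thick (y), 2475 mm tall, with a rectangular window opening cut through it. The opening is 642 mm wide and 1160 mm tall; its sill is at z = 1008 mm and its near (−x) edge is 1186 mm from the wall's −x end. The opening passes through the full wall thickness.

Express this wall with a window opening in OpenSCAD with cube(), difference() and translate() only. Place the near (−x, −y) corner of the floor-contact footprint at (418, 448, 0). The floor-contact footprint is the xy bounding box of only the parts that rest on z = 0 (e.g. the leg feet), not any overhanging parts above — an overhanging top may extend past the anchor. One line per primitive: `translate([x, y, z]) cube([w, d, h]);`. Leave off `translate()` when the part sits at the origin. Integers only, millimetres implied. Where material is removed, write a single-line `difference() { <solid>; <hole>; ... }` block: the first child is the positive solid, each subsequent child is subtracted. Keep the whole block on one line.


difference() { translate([418, 448, 0]) cube([3663, 232, 2475]); translate([1604, 448, 1008]) cube([642, 232, 1160]); }


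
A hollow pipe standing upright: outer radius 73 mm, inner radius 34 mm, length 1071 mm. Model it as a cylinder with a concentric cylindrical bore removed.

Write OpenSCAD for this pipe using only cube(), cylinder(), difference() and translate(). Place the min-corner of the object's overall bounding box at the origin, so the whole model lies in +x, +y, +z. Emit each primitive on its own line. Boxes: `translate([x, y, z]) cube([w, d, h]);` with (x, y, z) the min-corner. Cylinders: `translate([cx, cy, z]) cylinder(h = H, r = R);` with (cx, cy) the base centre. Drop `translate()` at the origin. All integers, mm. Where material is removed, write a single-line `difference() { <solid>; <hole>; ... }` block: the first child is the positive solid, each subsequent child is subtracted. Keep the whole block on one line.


difference() { translate([73, 73, 0]) cylinder(h = 1071, r = 73); translate([73, 73, 0]) cylinder(h = 1071, r = 34); }


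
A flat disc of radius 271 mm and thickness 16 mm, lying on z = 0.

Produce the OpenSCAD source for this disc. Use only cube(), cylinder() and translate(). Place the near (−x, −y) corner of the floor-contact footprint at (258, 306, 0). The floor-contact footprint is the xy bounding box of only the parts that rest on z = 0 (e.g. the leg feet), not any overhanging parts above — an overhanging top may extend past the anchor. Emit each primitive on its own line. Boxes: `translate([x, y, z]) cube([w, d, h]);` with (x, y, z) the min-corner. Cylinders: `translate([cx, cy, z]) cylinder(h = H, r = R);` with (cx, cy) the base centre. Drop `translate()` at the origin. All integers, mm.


translate([529, 577, 0]) cylinder(h = 16, r = 271);


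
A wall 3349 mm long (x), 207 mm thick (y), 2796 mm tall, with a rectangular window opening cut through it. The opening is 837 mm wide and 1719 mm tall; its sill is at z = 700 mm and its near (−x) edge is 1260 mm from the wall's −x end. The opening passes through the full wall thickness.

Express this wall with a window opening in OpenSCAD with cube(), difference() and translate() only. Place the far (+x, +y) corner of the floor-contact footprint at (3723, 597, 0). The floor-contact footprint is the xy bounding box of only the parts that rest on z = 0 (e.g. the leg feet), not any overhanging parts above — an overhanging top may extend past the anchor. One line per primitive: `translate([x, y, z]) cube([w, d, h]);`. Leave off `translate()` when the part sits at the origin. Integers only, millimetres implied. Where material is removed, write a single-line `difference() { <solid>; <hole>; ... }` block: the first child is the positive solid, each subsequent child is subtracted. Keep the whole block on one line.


difference() { translate([374, 390, 0]) cube([3349, 207, 2796]); translate([1634, 390, 700]) cube([837, 207, 1719]); }


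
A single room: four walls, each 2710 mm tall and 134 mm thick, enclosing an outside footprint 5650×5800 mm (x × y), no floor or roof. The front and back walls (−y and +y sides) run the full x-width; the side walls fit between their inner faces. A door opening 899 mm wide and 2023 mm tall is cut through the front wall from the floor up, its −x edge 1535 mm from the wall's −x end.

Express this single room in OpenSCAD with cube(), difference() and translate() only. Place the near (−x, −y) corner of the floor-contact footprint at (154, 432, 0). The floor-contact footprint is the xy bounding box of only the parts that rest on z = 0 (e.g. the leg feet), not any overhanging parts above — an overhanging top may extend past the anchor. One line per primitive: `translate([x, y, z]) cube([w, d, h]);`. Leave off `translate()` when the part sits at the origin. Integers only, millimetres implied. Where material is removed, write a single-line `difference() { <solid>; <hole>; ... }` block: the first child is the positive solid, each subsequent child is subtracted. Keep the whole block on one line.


difference() { translate([154, 432, 0]) cube([5650, 134, 2710]); translate([1689, 432, 0]) cube([899, 134, 2023]); }
translate([154, 6098, 0]) cube([5650, 134, 2710]);
translate([154, 566, 0]) cube([134, 5532, 2710]);
translate([5670, 566, 0]) cube([134, 5532, 2710]);


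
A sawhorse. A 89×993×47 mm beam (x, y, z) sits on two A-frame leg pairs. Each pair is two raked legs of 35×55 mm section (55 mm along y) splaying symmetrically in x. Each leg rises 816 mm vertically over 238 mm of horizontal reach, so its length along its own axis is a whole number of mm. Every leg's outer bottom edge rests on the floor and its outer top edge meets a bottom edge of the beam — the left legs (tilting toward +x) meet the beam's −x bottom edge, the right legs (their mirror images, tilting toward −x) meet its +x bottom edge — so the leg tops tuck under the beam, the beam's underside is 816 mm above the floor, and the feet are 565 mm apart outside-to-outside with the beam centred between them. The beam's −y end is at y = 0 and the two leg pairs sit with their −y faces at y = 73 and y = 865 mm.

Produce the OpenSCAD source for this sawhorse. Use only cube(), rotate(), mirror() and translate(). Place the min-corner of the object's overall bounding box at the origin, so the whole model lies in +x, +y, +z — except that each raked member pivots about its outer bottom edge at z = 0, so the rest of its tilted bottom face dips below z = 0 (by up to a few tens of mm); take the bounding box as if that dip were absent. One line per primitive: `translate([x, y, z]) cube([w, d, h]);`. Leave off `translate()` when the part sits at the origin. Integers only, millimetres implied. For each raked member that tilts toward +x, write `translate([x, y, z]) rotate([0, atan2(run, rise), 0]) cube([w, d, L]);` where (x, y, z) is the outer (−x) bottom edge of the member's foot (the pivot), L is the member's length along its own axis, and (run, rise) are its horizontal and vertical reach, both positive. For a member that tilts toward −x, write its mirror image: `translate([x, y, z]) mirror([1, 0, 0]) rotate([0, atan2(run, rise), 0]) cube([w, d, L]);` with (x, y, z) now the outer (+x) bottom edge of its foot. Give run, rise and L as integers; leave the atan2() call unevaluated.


translate([238, 0, 816]) cube([89, 993, 47]);
translate([0, 73, 0]) rotate([0, atan2(238, 816), 0]) cube([35, 55, 850]);
translate([565, 73, 0]) mirror([1, 0, 0]) rotate([0, atan2(238, 816), 0]) cube([35, 55, 850]);
translate([0, 865, 0]) rotate([0, atan2(238, 816), 0]) cube([35, 55, 850]);
translate([565, 865, 0]) mirror([1, 0, 0]) rotate([0, atan2(238, 816), 0]) cube([35, 55, 850]);


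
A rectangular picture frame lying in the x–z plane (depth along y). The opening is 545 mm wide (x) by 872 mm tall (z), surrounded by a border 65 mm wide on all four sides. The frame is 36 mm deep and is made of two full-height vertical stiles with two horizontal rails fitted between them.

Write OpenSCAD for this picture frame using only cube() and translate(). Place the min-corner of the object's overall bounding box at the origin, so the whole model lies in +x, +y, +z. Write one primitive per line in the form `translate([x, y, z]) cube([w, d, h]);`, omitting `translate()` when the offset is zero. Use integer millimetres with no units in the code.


cube([65, 36, 1002]);
translate([610, 0, 0]) cube([65, 36, 1002]);
translate([65, 0, 0]) cube([545, 36, 65]);
translate([65, 0, 937]) cube([545, 36, 65]);


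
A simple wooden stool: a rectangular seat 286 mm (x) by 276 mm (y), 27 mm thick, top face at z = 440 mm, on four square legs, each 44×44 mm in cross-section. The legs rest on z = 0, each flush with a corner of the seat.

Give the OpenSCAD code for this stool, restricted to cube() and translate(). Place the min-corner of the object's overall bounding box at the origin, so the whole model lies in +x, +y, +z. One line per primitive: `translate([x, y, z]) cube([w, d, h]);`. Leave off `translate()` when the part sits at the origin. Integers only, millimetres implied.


// leg_h = 440 - 27 = 413
translate([0, 0, 413]) cube([286, 276, 27]);
cube([44, 44, 413]);
translate([242, 0, 0]) cube([44, 44, 413]);
translate([0, 232, 0]) cube([44, 44, 413]);
translate([242, 232, 0]) cube([44, 44, 413]);


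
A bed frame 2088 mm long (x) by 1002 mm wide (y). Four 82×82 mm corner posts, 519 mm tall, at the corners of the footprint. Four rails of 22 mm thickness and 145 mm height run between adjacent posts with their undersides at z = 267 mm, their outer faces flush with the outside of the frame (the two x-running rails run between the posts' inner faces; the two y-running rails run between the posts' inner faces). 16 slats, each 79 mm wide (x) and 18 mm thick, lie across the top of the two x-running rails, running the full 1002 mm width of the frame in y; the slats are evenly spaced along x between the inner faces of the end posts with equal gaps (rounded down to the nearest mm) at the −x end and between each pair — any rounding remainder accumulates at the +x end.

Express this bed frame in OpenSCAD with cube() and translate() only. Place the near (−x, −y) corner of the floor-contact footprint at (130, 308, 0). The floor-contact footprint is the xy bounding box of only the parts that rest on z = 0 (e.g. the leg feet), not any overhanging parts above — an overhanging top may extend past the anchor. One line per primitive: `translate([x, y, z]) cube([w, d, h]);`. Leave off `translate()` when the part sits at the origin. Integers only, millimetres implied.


translate([130, 308, 0]) cube([82, 82, 519]);
translate([130, 1228, 0]) cube([82, 82, 519]);
translate([2136, 308, 0]) cube([82, 82, 519]);
translate([2136, 1228, 0]) cube([82, 82, 519]);
translate([212, 308, 267]) cube([1924, 22, 145]);
translate([212, 1288, 267]) cube([1924, 22, 145]);
translate([130, 390, 267]) cube([22, 838, 145]);
translate([2196, 390, 267]) cube([22, 838, 145]);
translate([250, 308, 412]) cube([79, 1002, 18]);
translate([367, 308, 412]) cube([79, 1002, 18]);
translate([484, 308, 412]) cube([79, 1002, 18]);
translate([601, 308, 412]) cube([79, 1002, 18]);
translate([718, 308, 412]) cube([79, 1002, 18]);
translate([835, 308, 412]) cube([79, 1002, 18]);
translate([952, 308, 412]) cube([79, 1002, 18]);
translate([1069, 308, 412]) cube([79, 1002, 18]);
translate([1186, 308, 412]) cube([79, 1002, 18]);
translate([1303, 308, 412]) cube([79, 1002, 18]);
translate([1420, 308, 412]) cube([79, 1002, 18]);
translate([1537, 308, 412]) cube([79, 1002, 18]);
translate([1654, 308, 412]) cube([79, 1002, 18]);
translate([1771, 308, 412]) cube([79, 1002, 18]);
translate([1888, 308, 412]) cube([79, 1002, 18]);
translate([2005, 308, 412]) cube([79, 1002, 18]);


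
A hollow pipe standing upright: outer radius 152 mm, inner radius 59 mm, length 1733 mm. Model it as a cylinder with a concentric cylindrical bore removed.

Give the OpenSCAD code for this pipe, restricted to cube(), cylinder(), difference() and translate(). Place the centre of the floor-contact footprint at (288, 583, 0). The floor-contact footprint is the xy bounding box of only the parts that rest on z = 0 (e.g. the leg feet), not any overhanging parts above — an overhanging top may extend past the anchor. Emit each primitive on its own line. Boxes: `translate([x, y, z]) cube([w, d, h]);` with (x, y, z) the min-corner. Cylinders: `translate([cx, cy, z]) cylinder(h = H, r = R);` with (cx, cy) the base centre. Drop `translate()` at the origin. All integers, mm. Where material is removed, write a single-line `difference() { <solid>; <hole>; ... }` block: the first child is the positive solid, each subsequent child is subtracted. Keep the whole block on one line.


difference() { translate([288, 583, 0]) cylinder(h = 1733, r = 152); translate([288, 583, 0]) cylinder(h = 1733, r = 59); }


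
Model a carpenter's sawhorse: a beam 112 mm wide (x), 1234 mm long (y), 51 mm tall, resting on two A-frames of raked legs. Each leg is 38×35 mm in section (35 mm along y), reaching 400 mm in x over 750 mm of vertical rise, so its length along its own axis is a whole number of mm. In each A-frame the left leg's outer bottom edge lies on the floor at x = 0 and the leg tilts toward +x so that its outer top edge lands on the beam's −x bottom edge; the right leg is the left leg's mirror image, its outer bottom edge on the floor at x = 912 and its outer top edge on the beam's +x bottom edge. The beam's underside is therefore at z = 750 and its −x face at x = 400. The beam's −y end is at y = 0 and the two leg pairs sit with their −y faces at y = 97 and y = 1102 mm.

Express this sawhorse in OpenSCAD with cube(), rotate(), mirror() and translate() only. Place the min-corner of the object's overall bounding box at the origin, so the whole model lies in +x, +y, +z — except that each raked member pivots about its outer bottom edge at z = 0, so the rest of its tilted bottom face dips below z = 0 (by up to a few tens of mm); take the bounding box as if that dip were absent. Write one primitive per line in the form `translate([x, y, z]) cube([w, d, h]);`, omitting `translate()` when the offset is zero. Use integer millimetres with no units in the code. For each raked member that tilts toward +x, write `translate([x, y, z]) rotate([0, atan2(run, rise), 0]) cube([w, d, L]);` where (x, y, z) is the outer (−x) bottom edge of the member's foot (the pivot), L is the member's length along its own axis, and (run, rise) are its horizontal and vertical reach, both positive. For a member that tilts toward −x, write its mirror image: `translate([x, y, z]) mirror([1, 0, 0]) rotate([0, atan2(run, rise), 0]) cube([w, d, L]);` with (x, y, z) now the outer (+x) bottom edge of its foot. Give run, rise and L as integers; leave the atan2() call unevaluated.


translate([400, 0, 750]) cube([112, 1234, 51]);
translate([0, 97, 0]) rotate([0, atan2(400, 750), 0]) cube([38, 35, 850]);
translate([912, 97, 0]) mirror([1, 0, 0]) rotate([0, atan2(400, 750), 0]) cube([38, 35, 850]);
translate([0, 1102, 0]) rotate([0, atan2(400, 750), 0]) cube([38, 35, 850]);
translate([912, 1102, 0]) mirror([1, 0, 0]) rotate([0, atan2(400, 750), 0]) cube([38, 35, 850]);


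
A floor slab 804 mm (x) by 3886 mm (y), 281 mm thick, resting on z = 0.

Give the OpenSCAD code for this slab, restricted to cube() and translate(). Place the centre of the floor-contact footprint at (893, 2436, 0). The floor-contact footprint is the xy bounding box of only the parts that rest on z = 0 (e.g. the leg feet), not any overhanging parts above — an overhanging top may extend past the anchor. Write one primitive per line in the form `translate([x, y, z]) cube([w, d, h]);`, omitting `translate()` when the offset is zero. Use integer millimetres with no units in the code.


translate([491, 493, 0]) cube([804, 3886, 281]);


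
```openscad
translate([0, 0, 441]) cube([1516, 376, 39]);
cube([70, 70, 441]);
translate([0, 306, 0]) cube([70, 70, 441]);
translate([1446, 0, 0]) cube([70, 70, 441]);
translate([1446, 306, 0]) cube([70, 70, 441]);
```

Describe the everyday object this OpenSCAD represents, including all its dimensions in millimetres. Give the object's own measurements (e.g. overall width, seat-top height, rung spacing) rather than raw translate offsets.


A long wooden bench with a 1516 mm (x) × 376 mm (y) seat, 39 mm thick, its top surface 480 mm above the floor. Four 70 mm square legs at the seat corners, flush with the edges, run from z = 0 to the seat underside.


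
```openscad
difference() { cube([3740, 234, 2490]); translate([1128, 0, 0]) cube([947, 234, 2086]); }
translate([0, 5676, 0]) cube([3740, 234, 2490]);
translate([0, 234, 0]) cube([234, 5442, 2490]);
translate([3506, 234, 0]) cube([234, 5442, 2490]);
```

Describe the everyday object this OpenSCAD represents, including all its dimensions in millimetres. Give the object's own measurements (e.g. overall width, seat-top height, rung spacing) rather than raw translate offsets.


A single room: four walls, each 2490 mm tall and 234 mm thick, enclosing an outside footprint 3740×5910 mm (x × y), no floor or roof. The front and back walls (−y and +y sides) run the full x-width; the side walls fit between their inner faces. A door opening 947 mm wide and 2086 mm tall is cut through the front wall from the floor up, its −x edge 1128 mm from the wall's −x end.


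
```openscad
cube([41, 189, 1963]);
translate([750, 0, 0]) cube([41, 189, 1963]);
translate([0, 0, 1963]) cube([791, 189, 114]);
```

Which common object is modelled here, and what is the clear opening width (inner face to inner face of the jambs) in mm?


A door frame. The clear opening width is 709 mm.

Two 1963 mm tall posts with a header on top — a door frame. The left jamb is 41 mm wide at x = 0; the right jamb starts at x = 750. The clear opening is 750 − 41 = 709 mm.


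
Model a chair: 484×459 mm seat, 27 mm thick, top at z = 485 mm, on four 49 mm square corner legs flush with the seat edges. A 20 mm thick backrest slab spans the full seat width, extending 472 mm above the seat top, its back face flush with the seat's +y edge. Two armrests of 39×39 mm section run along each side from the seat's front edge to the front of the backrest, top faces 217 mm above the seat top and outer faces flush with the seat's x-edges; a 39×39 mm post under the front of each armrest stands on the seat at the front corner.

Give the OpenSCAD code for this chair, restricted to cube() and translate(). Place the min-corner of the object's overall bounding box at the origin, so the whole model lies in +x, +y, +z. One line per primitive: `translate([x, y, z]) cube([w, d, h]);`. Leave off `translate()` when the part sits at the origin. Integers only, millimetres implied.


translate([0, 0, 458]) cube([484, 459, 27]);
cube([49, 49, 458]);
translate([435, 0, 0]) cube([49, 49, 458]);
translate([0, 410, 0]) cube([49, 49, 458]);
translate([435, 410, 0]) cube([49, 49, 458]);
translate([0, 439, 485]) cube([484, 20, 472]);
translate([0, 0, 663]) cube([39, 439, 39]);
translate([445, 0, 663]) cube([39, 439, 39]);
translate([0, 0, 485]) cube([39, 39, 178]);
translate([445, 0, 485]) cube([39, 39, 178]);


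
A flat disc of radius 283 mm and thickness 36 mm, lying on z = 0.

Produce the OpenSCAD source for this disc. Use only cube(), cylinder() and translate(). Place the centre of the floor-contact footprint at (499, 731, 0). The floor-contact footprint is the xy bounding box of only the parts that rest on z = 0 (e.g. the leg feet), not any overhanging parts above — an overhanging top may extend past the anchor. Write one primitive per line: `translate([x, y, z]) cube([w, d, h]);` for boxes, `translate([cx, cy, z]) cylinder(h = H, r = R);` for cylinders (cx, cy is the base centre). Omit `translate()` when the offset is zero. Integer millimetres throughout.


translate([499, 731, 0]) cylinder(h = 36, r = 283);


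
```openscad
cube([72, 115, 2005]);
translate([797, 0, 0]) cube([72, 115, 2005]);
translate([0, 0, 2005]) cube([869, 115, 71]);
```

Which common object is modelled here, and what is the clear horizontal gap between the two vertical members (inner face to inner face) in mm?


A door frame. The clear opening width is 725 mm.

Two 2005 mm tall posts with a header on top — a door frame. The left jamb is 72 mm wide at x = 0; the right jamb starts at x = 797. The clear opening is 797 − 72 = 725 mm.


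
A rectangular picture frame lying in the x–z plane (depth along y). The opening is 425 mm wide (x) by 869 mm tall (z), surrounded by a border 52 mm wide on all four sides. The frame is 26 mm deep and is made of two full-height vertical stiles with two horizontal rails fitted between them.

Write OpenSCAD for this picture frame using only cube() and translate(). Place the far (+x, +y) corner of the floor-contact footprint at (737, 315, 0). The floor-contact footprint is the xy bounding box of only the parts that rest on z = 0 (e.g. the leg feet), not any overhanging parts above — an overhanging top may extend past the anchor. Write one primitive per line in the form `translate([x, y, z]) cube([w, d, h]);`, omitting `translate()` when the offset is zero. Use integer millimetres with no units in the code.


translate([208, 289, 0]) cube([52, 26, 973]);
translate([685, 289, 0]) cube([52, 26, 973]);
translate([260, 289, 0]) cube([425, 26, 52]);
translate([260, 289, 921]) cube([425, 26, 52]);


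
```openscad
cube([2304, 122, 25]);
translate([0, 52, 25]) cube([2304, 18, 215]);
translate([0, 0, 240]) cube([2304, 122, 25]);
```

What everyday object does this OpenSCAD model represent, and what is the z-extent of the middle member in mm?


An I-beam. The web height is 215 mm.

Two wide flanges with a thin centred web — an I-beam. Overall 265 mm minus two 25 mm flanges gives a web of 265 − 2·25 = 215 mm.


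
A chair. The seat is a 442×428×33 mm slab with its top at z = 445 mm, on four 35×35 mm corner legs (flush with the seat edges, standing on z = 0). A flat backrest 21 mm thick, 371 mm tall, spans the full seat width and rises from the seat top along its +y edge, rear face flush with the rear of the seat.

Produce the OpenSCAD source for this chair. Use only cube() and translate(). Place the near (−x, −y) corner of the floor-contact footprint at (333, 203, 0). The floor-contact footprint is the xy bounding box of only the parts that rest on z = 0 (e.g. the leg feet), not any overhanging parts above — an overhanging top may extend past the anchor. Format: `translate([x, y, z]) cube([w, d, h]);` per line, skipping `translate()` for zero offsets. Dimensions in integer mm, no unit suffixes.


translate([333, 203, 412]) cube([442, 428, 33]);
translate([333, 203, 0]) cube([35, 35, 412]);
translate([740, 203, 0]) cube([35, 35, 412]);
translate([333, 596, 0]) cube([35, 35, 412]);
translate([740, 596, 0]) cube([35, 35, 412]);
translate([333, 610, 445]) cube([442, 21, 371]);


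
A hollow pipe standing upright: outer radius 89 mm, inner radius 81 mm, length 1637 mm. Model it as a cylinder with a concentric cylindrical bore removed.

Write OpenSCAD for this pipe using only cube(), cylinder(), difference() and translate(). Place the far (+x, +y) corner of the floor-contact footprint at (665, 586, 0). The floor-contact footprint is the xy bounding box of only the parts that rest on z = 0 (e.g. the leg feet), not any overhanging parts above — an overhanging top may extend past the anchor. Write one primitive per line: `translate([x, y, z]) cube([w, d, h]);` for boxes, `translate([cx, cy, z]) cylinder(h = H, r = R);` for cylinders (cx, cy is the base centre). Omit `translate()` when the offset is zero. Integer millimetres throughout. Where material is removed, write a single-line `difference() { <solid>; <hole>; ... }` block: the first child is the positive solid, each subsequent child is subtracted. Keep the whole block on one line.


difference() { translate([576, 497, 0]) cylinder(h = 1637, r = 89); translate([576, 497, 0]) cylinder(h = 1637, r = 81); }


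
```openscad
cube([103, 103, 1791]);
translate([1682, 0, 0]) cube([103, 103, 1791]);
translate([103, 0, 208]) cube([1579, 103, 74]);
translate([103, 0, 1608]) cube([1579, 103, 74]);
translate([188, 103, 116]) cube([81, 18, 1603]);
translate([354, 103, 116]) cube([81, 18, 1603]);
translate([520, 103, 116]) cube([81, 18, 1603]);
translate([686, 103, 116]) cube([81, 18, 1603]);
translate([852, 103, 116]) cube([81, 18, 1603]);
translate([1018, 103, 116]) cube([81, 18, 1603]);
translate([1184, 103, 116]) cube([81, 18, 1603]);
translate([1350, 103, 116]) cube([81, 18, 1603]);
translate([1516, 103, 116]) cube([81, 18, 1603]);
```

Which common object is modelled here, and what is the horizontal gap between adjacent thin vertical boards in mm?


A fence section. The picket gap is 85 mm.

Two posts, two rails, 9 pickets — a fence section. Span 1579 mm holds 9 pickets of 81 mm with 10 equal gaps: ⌊(1579 − 9·81) / 10⌋ = 85 mm.


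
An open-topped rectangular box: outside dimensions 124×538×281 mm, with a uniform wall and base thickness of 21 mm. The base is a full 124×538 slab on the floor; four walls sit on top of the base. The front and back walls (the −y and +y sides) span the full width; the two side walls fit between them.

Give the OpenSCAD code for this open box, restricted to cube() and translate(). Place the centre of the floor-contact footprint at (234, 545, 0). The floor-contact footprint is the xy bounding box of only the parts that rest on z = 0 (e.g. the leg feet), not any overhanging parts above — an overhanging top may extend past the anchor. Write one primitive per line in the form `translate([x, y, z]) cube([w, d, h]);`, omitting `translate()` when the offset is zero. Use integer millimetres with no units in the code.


translate([172, 276, 0]) cube([124, 538, 21]);
translate([172, 276, 21]) cube([124, 21, 260]);
translate([172, 793, 21]) cube([124, 21, 260]);
translate([172, 297, 21]) cube([21, 496, 260]);
translate([275, 297, 21]) cube([21, 496, 260]);


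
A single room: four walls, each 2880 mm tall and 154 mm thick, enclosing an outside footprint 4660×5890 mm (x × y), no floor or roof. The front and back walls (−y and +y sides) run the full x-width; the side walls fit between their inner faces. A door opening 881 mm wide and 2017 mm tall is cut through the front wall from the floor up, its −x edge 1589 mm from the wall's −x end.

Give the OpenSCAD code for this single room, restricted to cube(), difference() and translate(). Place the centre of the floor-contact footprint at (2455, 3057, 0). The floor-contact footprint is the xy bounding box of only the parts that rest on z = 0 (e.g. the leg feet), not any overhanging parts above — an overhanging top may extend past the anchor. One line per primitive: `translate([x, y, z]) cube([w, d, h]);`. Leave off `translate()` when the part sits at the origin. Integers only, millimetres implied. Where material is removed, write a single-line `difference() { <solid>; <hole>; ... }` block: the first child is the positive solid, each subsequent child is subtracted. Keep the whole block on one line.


difference() { translate([125, 112, 0]) cube([4660, 154, 2880]); translate([1714, 112, 0]) cube([881, 154, 2017]); }
translate([125, 5848, 0]) cube([4660, 154, 2880]);
translate([125, 266, 0]) cube([154, 5582, 2880]);
translate([4631, 266, 0]) cube([154, 5582, 2880]);
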